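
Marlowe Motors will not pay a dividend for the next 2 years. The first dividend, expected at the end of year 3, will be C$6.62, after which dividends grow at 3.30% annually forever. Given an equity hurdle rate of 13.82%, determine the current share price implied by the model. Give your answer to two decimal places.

C$48.57

Deferred-dividend DDM. At t=2 the remaining stream is a growing perpetuity with first payment D_3 = 6.62.
V_2 = D_3/(r−g) = 6.62/(0.1382−0.033) = 62.9278
P₀ = V_2/(1+r)^2 = 62.9278/(1+0.1382)^2 = 48.5741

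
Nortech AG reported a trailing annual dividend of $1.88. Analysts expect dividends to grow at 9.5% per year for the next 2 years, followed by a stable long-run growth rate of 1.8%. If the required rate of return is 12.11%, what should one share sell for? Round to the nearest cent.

$21.34

Two-stage DDM. Project D₁…D_2 at 0.095, terminal growth 0.018, discount at r = 0.1211.
D_1 = 2.0586
D_2 = 2.2542
Terminal value at t=2: TV = D_3/(r−g) = 2.2947/(0.1211−0.018) = 22.2574
P₀ = 2.0586/(1+0.1211)^1 + 2.2542/(1+0.1211)^2 + 22.2574/(1+0.1211)^2 = 21.3384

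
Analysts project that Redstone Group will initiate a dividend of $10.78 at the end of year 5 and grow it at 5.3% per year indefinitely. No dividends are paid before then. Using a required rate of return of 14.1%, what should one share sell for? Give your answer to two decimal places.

Deferred-dividend DDM. At t=4 the remaining stream is a growing perpetuity with first payment D_5 = 10.78.
V_4 = D_5/(r−g) = 10.78/(0.141−0.053) = 122.5000
P₀ = V_4/(1+r)^4 = 122.5000/(1+0.141)^4 = 72.2759

$72.28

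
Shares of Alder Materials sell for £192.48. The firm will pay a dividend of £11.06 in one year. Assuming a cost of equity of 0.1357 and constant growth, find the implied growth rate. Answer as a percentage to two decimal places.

From P₀ = D₁/(r − g), the implied growth is g = r − D₁/P₀.
g = 0.1357 − 11.06/192.48 = 0.1357 − 0.05746 = 0.07824

7.82%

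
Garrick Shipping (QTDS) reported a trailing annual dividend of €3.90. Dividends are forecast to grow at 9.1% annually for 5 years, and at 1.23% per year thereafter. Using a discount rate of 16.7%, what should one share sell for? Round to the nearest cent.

Two-stage DDM. Project D₁…D_5 at 0.091, terminal growth 0.0123, discount at r = 0.167.
D_1 = 4.2549
D_2 = 4.6421
D_3 = 5.0645
D_4 = 5.5254
D_5 = 6.0282
Terminal value at t=5: TV = D_6/(r−g) = 6.1024/(0.167−0.0123) = 39.4464
P₀ = 4.2549/(1+0.167)^1 + 4.6421/(1+0.167)^2 + 5.0645/(1+0.167)^3 + 5.5254/(1+0.167)^4 + 6.0282/(1+0.167)^5 + 39.4464/(1+0.167)^5 = 34.2297

€34.23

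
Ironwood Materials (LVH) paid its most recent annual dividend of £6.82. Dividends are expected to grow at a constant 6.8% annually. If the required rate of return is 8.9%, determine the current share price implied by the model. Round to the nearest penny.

£346.85

Gordon growth model: P₀ = D₁/(r − g). D₁ = 6.82 × (1 + 0.068) = 7.2838.
P₀ = 7.2838 / (0.089 − 0.068) = 7.2838 / 0.021 = 346.8457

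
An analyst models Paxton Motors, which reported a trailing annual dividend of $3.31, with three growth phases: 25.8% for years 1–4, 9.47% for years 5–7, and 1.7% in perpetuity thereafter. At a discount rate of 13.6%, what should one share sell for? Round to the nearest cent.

Three-stage DDM. Project D₁…D_7; terminal Gordon value at t=7 with g = 0.017; discount at r = 0.136.
D_1 = 4.1640
D_2 = 5.2383
D_3 = 6.5898
D_4 = 8.2899
D_5 = 9.0750
D_6 = 9.9344
D_7 = 10.8752
TV_7 = 11.0600/(0.136−0.017) = 92.9415
P₀ = Σ Dₜ/(1+r)ᵗ + TV_7/(1+r)^7 = 69.1392

$69.14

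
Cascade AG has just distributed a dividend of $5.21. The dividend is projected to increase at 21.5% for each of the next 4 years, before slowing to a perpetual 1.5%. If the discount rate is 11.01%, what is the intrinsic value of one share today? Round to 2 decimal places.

Two-stage DDM. Project D₁…D_4 at 0.215, terminal growth 0.015, discount at r = 0.1101.
D_1 = 6.3302
D_2 = 7.6911
D_3 = 9.3447
D_4 = 11.3538
Terminal value at t=4: TV = D_5/(r−g) = 11.5241/(0.1101−0.015) = 121.1793
P₀ = 6.3302/(1+0.1101)^1 + 7.6911/(1+0.1101)^2 + 9.3447/(1+0.1101)^3 + 11.3538/(1+0.1101)^4 + 121.1793/(1+0.1101)^4 = 106.0466

$106.05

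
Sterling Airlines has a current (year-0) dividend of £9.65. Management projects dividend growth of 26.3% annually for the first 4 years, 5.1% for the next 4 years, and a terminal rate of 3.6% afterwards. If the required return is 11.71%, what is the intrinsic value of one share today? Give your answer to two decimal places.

£265.05

Three-stage DDM. Project D₁…D_8; terminal Gordon value at t=8 with g = 0.036; discount at r = 0.1171.
D_1 = 12.1879
D_2 = 15.3934
D_3 = 19.4418
D_4 = 24.5550
D_5 = 25.8074
D_6 = 27.1235
D_7 = 28.5068
D_8 = 29.9607
TV_8 = 31.0393/(0.1171−0.036) = 382.7282
P₀ = Σ Dₜ/(1+r)ᵗ + TV_8/(1+r)^8 = 265.0543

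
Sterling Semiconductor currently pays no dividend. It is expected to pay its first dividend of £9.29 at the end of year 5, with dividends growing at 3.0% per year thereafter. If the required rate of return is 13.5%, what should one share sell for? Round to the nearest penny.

Deferred-dividend DDM. At t=4 the remaining stream is a growing perpetuity with first payment D_5 = 9.29.
V_4 = D_5/(r−g) = 9.29/(0.135−0.03) = 88.4762
P₀ = V_4/(1+r)^4 = 88.4762/(1+0.135)^4 = 53.3142

£53.31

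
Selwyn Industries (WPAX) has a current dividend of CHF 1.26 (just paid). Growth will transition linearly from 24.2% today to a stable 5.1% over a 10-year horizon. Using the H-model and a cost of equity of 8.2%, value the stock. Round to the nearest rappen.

H-model: P₀ = D₀[(1+g_L) + H(g_S−g_L)]/(r−g_L), with H = 10/2 = 5.
P₀ = 1.26 × [(1+0.051) + 5×(0.242−0.051)] / (0.082−0.051)
   = 1.26 × 2.0060 / 0.031 = 81.5342

CHF 81.53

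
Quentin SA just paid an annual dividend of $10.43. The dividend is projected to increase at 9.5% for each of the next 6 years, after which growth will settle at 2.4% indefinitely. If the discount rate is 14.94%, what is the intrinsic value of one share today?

$116.67

Two-stage DDM. Project D₁…D_6 at 0.095, terminal growth 0.024, discount at r = 0.1494.
D_1 = 11.4208
D_2 = 12.5058
D_3 = 13.6939
D_4 = 14.9948
D_5 = 16.4193
D_6 = 17.9791
Terminal value at t=6: TV = D_7/(r−g) = 18.4106/(0.1494−0.024) = 146.8153
P₀ = 11.4208/(1+0.1494)^1 + 12.5058/(1+0.1494)^2 + 13.6939/(1+0.1494)^3 + 14.9948/(1+0.1494)^4 + 16.4193/(1+0.1494)^5 + 17.9791/(1+0.1494)^6 + 146.8153/(1+0.1494)^6 = 116.6650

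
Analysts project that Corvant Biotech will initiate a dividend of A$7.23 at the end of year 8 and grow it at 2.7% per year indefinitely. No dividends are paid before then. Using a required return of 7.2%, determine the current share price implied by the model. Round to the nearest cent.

Deferred-dividend DDM. At t=7 the remaining stream is a growing perpetuity with first payment D_8 = 7.23.
V_7 = D_8/(r−g) = 7.23/(0.072−0.027) = 160.6667
P₀ = V_7/(1+r)^7 = 160.6667/(1+0.072)^7 = 98.7557

A$98.76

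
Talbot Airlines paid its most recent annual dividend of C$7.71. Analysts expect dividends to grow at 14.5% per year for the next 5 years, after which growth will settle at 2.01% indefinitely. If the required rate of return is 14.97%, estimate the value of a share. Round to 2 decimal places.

Two-stage DDM. Project D₁…D_5 at 0.145, terminal growth 0.0201, discount at r = 0.1497.
D_1 = 8.8279
D_2 = 10.1080
D_3 = 11.5737
D_4 = 13.2518
D_5 = 15.1734
Terminal value at t=5: TV = D_6/(r−g) = 15.4783/(0.1497−0.0201) = 119.4317
P₀ = 8.8279/(1+0.1497)^1 + 10.1080/(1+0.1497)^2 + 11.5737/(1+0.1497)^3 + 13.2518/(1+0.1497)^4 + 15.1734/(1+0.1497)^5 + 119.4317/(1+0.1497)^5 = 97.5360

C$97.54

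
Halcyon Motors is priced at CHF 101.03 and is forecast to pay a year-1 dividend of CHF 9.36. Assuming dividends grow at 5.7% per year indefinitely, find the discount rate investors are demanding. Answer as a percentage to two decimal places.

Rearranging the constant-growth DDM: r = D₁/P₀ + g.
r = 9.3600 / 101.03 + 0.057 = 0.09265 + 0.057 = 0.14965

14.96%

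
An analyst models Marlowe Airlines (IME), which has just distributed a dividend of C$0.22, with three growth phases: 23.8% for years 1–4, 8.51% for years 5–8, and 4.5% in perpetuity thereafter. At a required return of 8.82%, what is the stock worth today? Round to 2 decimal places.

Three-stage DDM. Project D₁…D_8; terminal Gordon value at t=8 with g = 0.045; discount at r = 0.0882.
D_1 = 0.2724
D_2 = 0.3372
D_3 = 0.4174
D_4 = 0.5168
D_5 = 0.5608
D_6 = 0.6085
D_7 = 0.6603
D_8 = 0.7164
TV_8 = 0.7487/(0.0882−0.045) = 17.3307
P₀ = Σ Dₜ/(1+r)ᵗ + TV_8/(1+r)^8 = 11.5046

C$11.50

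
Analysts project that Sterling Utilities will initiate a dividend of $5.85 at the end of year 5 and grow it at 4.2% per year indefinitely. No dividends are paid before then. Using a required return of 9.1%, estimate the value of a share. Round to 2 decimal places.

$84.27

Deferred-dividend DDM. At t=4 the remaining stream is a growing perpetuity with first payment D_5 = 5.85.
V_4 = D_5/(r−g) = 5.85/(0.091−0.042) = 119.3878
P₀ = V_4/(1+r)^4 = 119.3878/(1+0.091)^4 = 84.2676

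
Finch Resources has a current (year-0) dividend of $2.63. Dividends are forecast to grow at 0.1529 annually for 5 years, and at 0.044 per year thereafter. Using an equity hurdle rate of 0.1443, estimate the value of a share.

$41.87

Two-stage DDM. Project D₁…D_5 at 0.1529, terminal growth 0.044, discount at r = 0.1443.
D_1 = 3.0321
D_2 = 3.4957
D_3 = 4.0302
D_4 = 4.6465
D_5 = 5.3569
Terminal value at t=5: TV = D_6/(r−g) = 5.5926/(0.1443−0.044) = 55.7588
P₀ = 3.0321/(1+0.1443)^1 + 3.4957/(1+0.1443)^2 + 4.0302/(1+0.1443)^3 + 4.6465/(1+0.1443)^4 + 5.3569/(1+0.1443)^5 + 55.7588/(1+0.1443)^5 = 41.8688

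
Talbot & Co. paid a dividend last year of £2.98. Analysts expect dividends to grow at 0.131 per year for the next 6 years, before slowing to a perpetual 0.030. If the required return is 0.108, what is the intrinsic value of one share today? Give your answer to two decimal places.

Two-stage DDM. Project D₁…D_6 at 0.131, terminal growth 0.03, discount at r = 0.108.
D_1 = 3.3704
D_2 = 3.8119
D_3 = 4.3113
D_4 = 4.8760
D_5 = 5.5148
D_6 = 6.2372
Terminal value at t=6: TV = D_7/(r−g) = 6.4243/(0.108−0.03) = 82.3634
P₀ = 3.3704/(1+0.108)^1 + 3.8119/(1+0.108)^2 + 4.3113/(1+0.108)^3 + 4.8760/(1+0.108)^4 + 5.5148/(1+0.108)^5 + 6.2372/(1+0.108)^6 + 82.3634/(1+0.108)^6 = 63.7389

£63.74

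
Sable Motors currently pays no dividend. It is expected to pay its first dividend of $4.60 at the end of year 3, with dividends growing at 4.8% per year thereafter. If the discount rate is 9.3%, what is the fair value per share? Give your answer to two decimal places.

$85.57

Deferred-dividend DDM. At t=2 the remaining stream is a growing perpetuity with first payment D_3 = 4.60.
V_2 = D_3/(r−g) = 4.60/(0.093−0.048) = 102.2222
P₀ = V_2/(1+r)^2 = 102.2222/(1+0.093)^2 = 85.5667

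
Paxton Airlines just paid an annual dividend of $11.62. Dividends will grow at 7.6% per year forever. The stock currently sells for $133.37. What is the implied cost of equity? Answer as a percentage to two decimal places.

16.97%

Rearranging the constant-growth DDM: r = D₁/P₀ + g.
D₁ = 11.62 × (1 + 0.076) = 12.5031.
r = 12.5031 / 133.37 + 0.076 = 0.09375 + 0.076 = 0.16975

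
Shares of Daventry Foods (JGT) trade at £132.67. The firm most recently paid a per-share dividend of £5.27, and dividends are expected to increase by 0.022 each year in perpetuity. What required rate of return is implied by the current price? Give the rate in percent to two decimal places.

Rearranging the constant-growth DDM: r = D₁/P₀ + g.
D₁ = 5.27 × (1 + 0.022) = 5.3859.
r = 5.3859 / 132.67 + 0.022 = 0.04060 + 0.022 = 0.06260

6.26%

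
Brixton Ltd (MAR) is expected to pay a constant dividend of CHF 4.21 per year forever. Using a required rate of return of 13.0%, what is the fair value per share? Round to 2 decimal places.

Zero-growth DDM (perpetuity): P₀ = D/r = 4.21 / 0.13 = 32.3846

CHF 32.38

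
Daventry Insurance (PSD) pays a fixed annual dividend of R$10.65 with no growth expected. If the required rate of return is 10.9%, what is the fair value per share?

R$97.71

Zero-growth DDM (perpetuity): P₀ = D/r = 10.65 / 0.109 = 97.7064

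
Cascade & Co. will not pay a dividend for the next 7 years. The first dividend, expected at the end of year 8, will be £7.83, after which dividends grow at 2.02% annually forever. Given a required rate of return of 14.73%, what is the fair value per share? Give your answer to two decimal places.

£23.54

Deferred-dividend DDM. At t=7 the remaining stream is a growing perpetuity with first payment D_8 = 7.83.
V_7 = D_8/(r−g) = 7.83/(0.1473−0.0202) = 61.6050
P₀ = V_7/(1+r)^7 = 61.6050/(1+0.1473)^7 = 23.5438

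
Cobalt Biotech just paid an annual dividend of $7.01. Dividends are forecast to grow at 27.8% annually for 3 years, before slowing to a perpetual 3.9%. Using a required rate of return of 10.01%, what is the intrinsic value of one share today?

$215.49

Two-stage DDM. Project D₁…D_3 at 0.278, terminal growth 0.039, discount at r = 0.1001.
D_1 = 8.9588
D_2 = 11.4493
D_3 = 14.6322
Terminal value at t=3: TV = D_4/(r−g) = 15.2029/(0.1001−0.039) = 248.8198
P₀ = 8.9588/(1+0.1001)^1 + 11.4493/(1+0.1001)^2 + 14.6322/(1+0.1001)^3 + 248.8198/(1+0.1001)^3 = 215.4856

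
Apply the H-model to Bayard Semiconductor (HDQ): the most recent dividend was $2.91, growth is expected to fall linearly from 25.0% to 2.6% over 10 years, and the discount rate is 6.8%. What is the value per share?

H-model: P₀ = D₀[(1+g_L) + H(g_S−g_L)]/(r−g_L), with H = 10/2 = 5.
P₀ = 2.91 × [(1+0.026) + 5×(0.25−0.026)] / (0.068−0.026)
   = 2.91 × 2.1460 / 0.042 = 148.6871

$148.69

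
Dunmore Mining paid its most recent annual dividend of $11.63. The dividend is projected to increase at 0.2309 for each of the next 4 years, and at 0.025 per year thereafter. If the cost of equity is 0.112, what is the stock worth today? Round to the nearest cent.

$266.07

Two-stage DDM. Project D₁…D_4 at 0.2309, terminal growth 0.025, discount at r = 0.112.
D_1 = 14.3154
D_2 = 17.6208
D_3 = 21.6894
D_4 = 26.6975
Terminal value at t=4: TV = D_5/(r−g) = 27.3650/(0.112−0.025) = 314.5397
P₀ = 14.3154/(1+0.112)^1 + 17.6208/(1+0.112)^2 + 21.6894/(1+0.112)^3 + 26.6975/(1+0.112)^4 + 314.5397/(1+0.112)^4 = 266.0680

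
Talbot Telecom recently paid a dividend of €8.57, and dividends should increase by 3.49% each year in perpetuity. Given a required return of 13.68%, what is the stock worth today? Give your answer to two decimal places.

€87.04

Gordon growth model: P₀ = D₁/(r − g). D₁ = 8.57 × (1 + 0.0349) = 8.8691.
P₀ = 8.8691 / (0.1368 − 0.0349) = 8.8691 / 0.1019 = 87.0372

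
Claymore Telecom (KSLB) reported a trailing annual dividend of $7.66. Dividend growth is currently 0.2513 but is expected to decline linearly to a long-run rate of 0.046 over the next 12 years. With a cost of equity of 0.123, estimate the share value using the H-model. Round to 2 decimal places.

$226.60

H-model: P₀ = D₀[(1+g_L) + H(g_S−g_L)]/(r−g_L), with H = 12/2 = 6.
P₀ = 7.66 × [(1+0.046) + 6×(0.2513−0.046)] / (0.123−0.046)
   = 7.66 × 2.2778 / 0.077 = 226.5967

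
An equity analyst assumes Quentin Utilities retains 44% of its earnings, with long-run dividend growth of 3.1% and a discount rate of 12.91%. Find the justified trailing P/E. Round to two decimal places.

5.89

Payout ratio b = 1 − 0.44 = 0.56.
Justified trailing P/E = b(1+g)/(r−g) = 0.56×(1+0.031)/(0.1291−0.031) = 5.8854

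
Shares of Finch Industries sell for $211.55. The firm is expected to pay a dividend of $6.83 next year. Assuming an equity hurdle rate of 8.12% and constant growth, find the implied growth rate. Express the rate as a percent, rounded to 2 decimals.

From P₀ = D₁/(r − g), the implied growth is g = r − D₁/P₀.
g = 0.0812 − 6.83/211.55 = 0.0812 − 0.03229 = 0.04891

4.89%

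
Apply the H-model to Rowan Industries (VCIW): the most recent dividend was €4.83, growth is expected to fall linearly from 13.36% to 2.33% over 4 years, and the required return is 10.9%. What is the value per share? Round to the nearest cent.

€70.11

H-model: P₀ = D₀[(1+g_L) + H(g_S−g_L)]/(r−g_L), with H = 4/2 = 2.
P₀ = 4.83 × [(1+0.0233) + 2×(0.1336−0.0233)] / (0.109−0.0233)
   = 4.83 × 1.2439 / 0.0857 = 70.1054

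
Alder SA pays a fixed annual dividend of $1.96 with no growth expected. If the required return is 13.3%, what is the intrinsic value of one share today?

Zero-growth DDM (perpetuity): P₀ = D/r = 1.96 / 0.133 = 14.7368

$14.74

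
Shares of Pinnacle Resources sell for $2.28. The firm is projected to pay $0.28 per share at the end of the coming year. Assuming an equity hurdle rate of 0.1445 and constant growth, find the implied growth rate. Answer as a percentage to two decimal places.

From P₀ = D₁/(r − g), the implied growth is g = r − D₁/P₀.
g = 0.1445 − 0.28/2.28 = 0.1445 − 0.12281 = 0.02169

2.17%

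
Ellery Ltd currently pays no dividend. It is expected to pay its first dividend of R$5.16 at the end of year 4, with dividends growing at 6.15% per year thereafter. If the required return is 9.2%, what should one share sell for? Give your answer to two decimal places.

R$129.92

Deferred-dividend DDM. At t=3 the remaining stream is a growing perpetuity with first payment D_4 = 5.16.
V_3 = D_4/(r−g) = 5.16/(0.092−0.0615) = 169.1803
P₀ = V_3/(1+r)^3 = 169.1803/(1+0.092)^3 = 129.9218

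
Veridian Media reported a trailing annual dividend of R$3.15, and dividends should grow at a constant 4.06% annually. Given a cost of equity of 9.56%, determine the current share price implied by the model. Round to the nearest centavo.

Gordon growth model: P₀ = D₁/(r − g). D₁ = 3.15 × (1 + 0.0406) = 3.2779.
P₀ = 3.2779 / (0.0956 − 0.0406) = 3.2779 / 0.055 = 59.5980

R$59.60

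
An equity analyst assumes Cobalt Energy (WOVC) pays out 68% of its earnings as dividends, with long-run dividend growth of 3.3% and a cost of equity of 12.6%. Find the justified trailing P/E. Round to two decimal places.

7.55

Justified trailing P/E = b(1+g)/(r−g) = 0.68×(1+0.033)/(0.126−0.033) = 7.5531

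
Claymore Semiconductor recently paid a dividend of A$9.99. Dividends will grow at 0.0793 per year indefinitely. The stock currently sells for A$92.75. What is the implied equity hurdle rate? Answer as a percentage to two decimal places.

19.56%

Rearranging the constant-growth DDM: r = D₁/P₀ + g.
D₁ = 9.99 × (1 + 0.0793) = 10.7822.
r = 10.7822 / 92.75 + 0.0793 = 0.11625 + 0.0793 = 0.19555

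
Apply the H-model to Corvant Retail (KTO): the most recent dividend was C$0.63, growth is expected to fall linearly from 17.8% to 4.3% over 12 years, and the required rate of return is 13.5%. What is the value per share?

C$12.69

H-model: P₀ = D₀[(1+g_L) + H(g_S−g_L)]/(r−g_L), with H = 12/2 = 6.
P₀ = 0.63 × [(1+0.043) + 6×(0.178−0.043)] / (0.135−0.043)
   = 0.63 × 1.8530 / 0.092 = 12.6890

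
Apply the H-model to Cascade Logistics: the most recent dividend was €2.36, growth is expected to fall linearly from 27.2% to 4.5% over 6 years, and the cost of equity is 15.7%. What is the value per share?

H-model: P₀ = D₀[(1+g_L) + H(g_S−g_L)]/(r−g_L), with H = 6/2 = 3.
P₀ = 2.36 × [(1+0.045) + 3×(0.272−0.045)] / (0.157−0.045)
   = 2.36 × 1.7260 / 0.112 = 36.3693

€36.37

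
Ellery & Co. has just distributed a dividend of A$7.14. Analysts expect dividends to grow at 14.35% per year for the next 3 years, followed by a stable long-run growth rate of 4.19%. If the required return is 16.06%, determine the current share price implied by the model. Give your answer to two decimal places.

Two-stage DDM. Project D₁…D_3 at 0.1435, terminal growth 0.0419, discount at r = 0.1606.
D_1 = 8.1646
D_2 = 9.3362
D_3 = 10.6760
Terminal value at t=3: TV = D_4/(r−g) = 11.1233/(0.1606−0.0419) = 93.7092
P₀ = 8.1646/(1+0.1606)^1 + 9.3362/(1+0.1606)^2 + 10.6760/(1+0.1606)^3 + 93.7092/(1+0.1606)^3 = 80.7374

A$80.74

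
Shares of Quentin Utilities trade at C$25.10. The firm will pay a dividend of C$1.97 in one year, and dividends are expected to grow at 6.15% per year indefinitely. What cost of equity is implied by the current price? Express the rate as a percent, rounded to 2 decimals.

Rearranging the constant-growth DDM: r = D₁/P₀ + g.
r = 1.9700 / 25.10 + 0.0615 = 0.07849 + 0.0615 = 0.13999

14.00%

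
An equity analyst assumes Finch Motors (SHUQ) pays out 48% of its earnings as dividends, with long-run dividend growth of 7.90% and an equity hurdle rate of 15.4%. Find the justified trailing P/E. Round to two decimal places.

Justified trailing P/E = b(1+g)/(r−g) = 0.48×(1+0.079)/(0.154−0.079) = 6.9056

6.91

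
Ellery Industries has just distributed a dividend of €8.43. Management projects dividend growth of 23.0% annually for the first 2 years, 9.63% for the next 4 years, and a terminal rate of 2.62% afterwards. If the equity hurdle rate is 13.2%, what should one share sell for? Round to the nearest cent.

Three-stage DDM. Project D₁…D_6; terminal Gordon value at t=6 with g = 0.0262; discount at r = 0.132.
D_1 = 10.3689
D_2 = 12.7537
D_3 = 13.9819
D_4 = 15.3284
D_5 = 16.8045
D_6 = 18.4228
TV_6 = 18.9055/(0.132−0.0262) = 178.6906
P₀ = Σ Dₜ/(1+r)ᵗ + TV_6/(1+r)^6 = 140.8050

€140.80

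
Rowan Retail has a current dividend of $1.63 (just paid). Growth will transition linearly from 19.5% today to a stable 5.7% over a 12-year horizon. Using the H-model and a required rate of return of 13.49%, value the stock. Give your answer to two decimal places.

H-model: P₀ = D₀[(1+g_L) + H(g_S−g_L)]/(r−g_L), with H = 12/2 = 6.
P₀ = 1.63 × [(1+0.057) + 6×(0.195−0.057)] / (0.1349−0.057)
   = 1.63 × 1.8850 / 0.0779 = 39.4422

$39.44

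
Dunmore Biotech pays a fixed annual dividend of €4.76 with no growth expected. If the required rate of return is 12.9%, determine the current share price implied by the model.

€36.90

Zero-growth DDM (perpetuity): P₀ = D/r = 4.76 / 0.129 = 36.8992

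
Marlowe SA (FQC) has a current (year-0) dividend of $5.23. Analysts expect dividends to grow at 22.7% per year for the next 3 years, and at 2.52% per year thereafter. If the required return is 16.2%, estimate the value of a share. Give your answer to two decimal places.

Two-stage DDM. Project D₁…D_3 at 0.227, terminal growth 0.0252, discount at r = 0.162.
D_1 = 6.4172
D_2 = 7.8739
D_3 = 9.6613
Terminal value at t=3: TV = D_4/(r−g) = 9.9048/(0.162−0.0252) = 72.4032
P₀ = 6.4172/(1+0.162)^1 + 7.8739/(1+0.162)^2 + 9.6613/(1+0.162)^3 + 72.4032/(1+0.162)^3 = 63.6583

$63.66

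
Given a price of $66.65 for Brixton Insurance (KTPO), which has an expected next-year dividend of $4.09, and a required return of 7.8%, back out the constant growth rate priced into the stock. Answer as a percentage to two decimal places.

1.66%

From P₀ = D₁/(r − g), the implied growth is g = r − D₁/P₀.
g = 0.078 − 4.09/66.65 = 0.078 − 0.06137 = 0.01663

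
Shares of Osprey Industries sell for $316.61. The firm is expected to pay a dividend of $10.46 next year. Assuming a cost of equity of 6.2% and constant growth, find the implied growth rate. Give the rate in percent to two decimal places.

From P₀ = D₁/(r − g), the implied growth is g = r − D₁/P₀.
g = 0.062 − 10.46/316.61 = 0.062 − 0.03304 = 0.02896

2.90%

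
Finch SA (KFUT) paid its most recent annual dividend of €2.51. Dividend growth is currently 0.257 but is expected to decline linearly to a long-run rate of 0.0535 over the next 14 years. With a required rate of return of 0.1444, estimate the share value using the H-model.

H-model: P₀ = D₀[(1+g_L) + H(g_S−g_L)]/(r−g_L), with H = 14/2 = 7.
P₀ = 2.51 × [(1+0.0535) + 7×(0.257−0.0535)] / (0.1444−0.0535)
   = 2.51 × 2.4780 / 0.0909 = 68.4244

€68.42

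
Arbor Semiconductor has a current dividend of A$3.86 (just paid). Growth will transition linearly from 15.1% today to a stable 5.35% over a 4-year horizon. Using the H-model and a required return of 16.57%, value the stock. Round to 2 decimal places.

A$42.95

H-model: P₀ = D₀[(1+g_L) + H(g_S−g_L)]/(r−g_L), with H = 4/2 = 2.
P₀ = 3.86 × [(1+0.0535) + 2×(0.151−0.0535)] / (0.1657−0.0535)
   = 3.86 × 1.2485 / 0.1122 = 42.9520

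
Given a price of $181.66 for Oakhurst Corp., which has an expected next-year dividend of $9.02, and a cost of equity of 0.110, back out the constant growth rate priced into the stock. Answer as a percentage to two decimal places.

From P₀ = D₁/(r − g), the implied growth is g = r − D₁/P₀.
g = 0.11 − 9.02/181.66 = 0.11 − 0.04965 = 0.06035

6.03%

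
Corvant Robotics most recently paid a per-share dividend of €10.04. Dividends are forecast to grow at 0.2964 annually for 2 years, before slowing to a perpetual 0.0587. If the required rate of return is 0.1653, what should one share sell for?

€147.01

Two-stage DDM. Project D₁…D_2 at 0.2964, terminal growth 0.0587, discount at r = 0.1653.
D_1 = 13.0159
D_2 = 16.8738
Terminal value at t=2: TV = D_3/(r−g) = 17.8642/(0.1653−0.0587) = 167.5820
P₀ = 13.0159/(1+0.1653)^1 + 16.8738/(1+0.1653)^2 + 167.5820/(1+0.1653)^2 = 147.0061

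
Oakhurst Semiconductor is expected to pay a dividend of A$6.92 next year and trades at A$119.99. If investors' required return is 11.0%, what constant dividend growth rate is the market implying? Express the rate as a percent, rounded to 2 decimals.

From P₀ = D₁/(r − g), the implied growth is g = r − D₁/P₀.
g = 0.11 − 6.92/119.99 = 0.11 − 0.05767 = 0.05233

5.23%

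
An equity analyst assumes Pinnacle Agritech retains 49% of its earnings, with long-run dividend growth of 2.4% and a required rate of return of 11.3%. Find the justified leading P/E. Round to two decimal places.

Payout ratio b = 1 − 0.49 = 0.51.
Justified leading P/E = b/(r−g) = 0.51/(0.113−0.024) = 5.7303

5.73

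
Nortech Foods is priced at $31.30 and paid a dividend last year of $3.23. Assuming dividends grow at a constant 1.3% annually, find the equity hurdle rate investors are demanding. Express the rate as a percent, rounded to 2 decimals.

Rearranging the constant-growth DDM: r = D₁/P₀ + g.
D₁ = 3.23 × (1 + 0.013) = 3.2720.
r = 3.2720 / 31.30 + 0.013 = 0.10454 + 0.013 = 0.11754

11.75%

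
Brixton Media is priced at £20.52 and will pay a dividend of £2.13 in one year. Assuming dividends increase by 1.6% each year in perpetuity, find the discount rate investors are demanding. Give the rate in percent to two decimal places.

Rearranging the constant-growth DDM: r = D₁/P₀ + g.
r = 2.1300 / 20.52 + 0.016 = 0.10380 + 0.016 = 0.11980

11.98%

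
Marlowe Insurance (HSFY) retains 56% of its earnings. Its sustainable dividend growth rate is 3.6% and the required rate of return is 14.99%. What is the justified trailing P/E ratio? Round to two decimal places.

Payout ratio b = 1 − 0.56 = 0.44.
Justified trailing P/E = b(1+g)/(r−g) = 0.44×(1+0.036)/(0.1499−0.036) = 4.0021

4.00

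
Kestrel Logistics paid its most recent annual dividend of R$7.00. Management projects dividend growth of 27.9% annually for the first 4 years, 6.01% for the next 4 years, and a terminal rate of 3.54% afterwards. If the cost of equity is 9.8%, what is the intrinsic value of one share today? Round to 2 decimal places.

Three-stage DDM. Project D₁…D_8; terminal Gordon value at t=8 with g = 0.0354; discount at r = 0.098.
D_1 = 8.9530
D_2 = 11.4509
D_3 = 14.6457
D_4 = 18.7318
D_5 = 19.8576
D_6 = 21.0511
D_7 = 22.3162
D_8 = 23.6574
TV_8 = 24.4949/(0.098−0.0354) = 391.2924
P₀ = Σ Dₜ/(1+r)ᵗ + TV_8/(1+r)^8 = 274.0738

R$274.07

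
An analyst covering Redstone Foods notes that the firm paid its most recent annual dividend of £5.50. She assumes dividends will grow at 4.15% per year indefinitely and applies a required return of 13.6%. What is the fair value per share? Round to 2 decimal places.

£60.62

Gordon growth model: P₀ = D₁/(r − g). D₁ = 5.50 × (1 + 0.0415) = 5.7283.
P₀ = 5.7283 / (0.136 − 0.0415) = 5.7283 / 0.0945 = 60.6164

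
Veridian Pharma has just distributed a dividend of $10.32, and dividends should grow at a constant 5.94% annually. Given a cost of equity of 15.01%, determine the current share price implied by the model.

$120.54

Gordon growth model: P₀ = D₁/(r − g). D₁ = 10.32 × (1 + 0.0594) = 10.9330.
P₀ = 10.9330 / (0.1501 − 0.0594) = 10.9330 / 0.0907 = 120.5403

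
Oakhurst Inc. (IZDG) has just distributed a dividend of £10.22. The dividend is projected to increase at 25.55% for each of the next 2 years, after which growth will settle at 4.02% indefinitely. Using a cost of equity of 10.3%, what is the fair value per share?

Two-stage DDM. Project D₁…D_2 at 0.2555, terminal growth 0.0402, discount at r = 0.103.
D_1 = 12.8312
D_2 = 16.1096
Terminal value at t=2: TV = D_3/(r−g) = 16.7572/(0.103−0.0402) = 266.8342
P₀ = 12.8312/(1+0.103)^1 + 16.1096/(1+0.103)^2 + 266.8342/(1+0.103)^2 = 244.2006

£244.20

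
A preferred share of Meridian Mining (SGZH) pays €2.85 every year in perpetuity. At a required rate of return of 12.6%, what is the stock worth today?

€22.62

Zero-growth DDM (perpetuity): P₀ = D/r = 2.85 / 0.126 = 22.6190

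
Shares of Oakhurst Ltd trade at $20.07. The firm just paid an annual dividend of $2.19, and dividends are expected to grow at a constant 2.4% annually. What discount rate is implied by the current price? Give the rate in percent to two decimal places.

13.57%

Rearranging the constant-growth DDM: r = D₁/P₀ + g.
D₁ = 2.19 × (1 + 0.024) = 2.2426.
r = 2.2426 / 20.07 + 0.024 = 0.11174 + 0.024 = 0.13574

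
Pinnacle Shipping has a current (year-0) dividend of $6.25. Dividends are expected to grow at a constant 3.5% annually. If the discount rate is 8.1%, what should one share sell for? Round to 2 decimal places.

Gordon growth model: P₀ = D₁/(r − g). D₁ = 6.25 × (1 + 0.035) = 6.4687.
P₀ = 6.4687 / (0.081 − 0.035) = 6.4687 / 0.046 = 140.6250

$140.62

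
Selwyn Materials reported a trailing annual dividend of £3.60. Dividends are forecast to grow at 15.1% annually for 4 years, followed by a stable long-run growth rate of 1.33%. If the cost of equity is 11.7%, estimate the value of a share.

£55.19

Two-stage DDM. Project D₁…D_4 at 0.151, terminal growth 0.0133, discount at r = 0.117.
D_1 = 4.1436
D_2 = 4.7693
D_3 = 5.4894
D_4 = 6.3184
Terminal value at t=4: TV = D_5/(r−g) = 6.4024/(0.117−0.0133) = 61.7395
P₀ = 4.1436/(1+0.117)^1 + 4.7693/(1+0.117)^2 + 5.4894/(1+0.117)^3 + 6.3184/(1+0.117)^4 + 61.7395/(1+0.117)^4 = 55.1894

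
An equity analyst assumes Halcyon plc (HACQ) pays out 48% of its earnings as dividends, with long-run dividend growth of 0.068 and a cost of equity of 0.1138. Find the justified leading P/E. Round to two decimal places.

Justified leading P/E = b/(r−g) = 0.48/(0.1138−0.068) = 10.4803

10.48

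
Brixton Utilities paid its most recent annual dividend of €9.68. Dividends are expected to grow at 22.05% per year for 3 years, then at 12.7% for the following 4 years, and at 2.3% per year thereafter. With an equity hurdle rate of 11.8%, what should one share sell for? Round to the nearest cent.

€226.13

Three-stage DDM. Project D₁…D_7; terminal Gordon value at t=7 with g = 0.023; discount at r = 0.118.
D_1 = 11.8144
D_2 = 14.4195
D_3 = 17.5990
D_4 = 19.8341
D_5 = 22.3530
D_6 = 25.1919
D_7 = 28.3912
TV_7 = 29.0442/(0.118−0.023) = 305.7288
P₀ = Σ Dₜ/(1+r)ᵗ + TV_7/(1+r)^7 = 226.1331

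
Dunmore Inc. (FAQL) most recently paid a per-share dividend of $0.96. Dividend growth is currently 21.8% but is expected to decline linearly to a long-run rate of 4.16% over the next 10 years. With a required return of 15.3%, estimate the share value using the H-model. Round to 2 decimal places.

H-model: P₀ = D₀[(1+g_L) + H(g_S−g_L)]/(r−g_L), with H = 10/2 = 5.
P₀ = 0.96 × [(1+0.0416) + 5×(0.218−0.0416)] / (0.153−0.0416)
   = 0.96 × 1.9236 / 0.1114 = 16.5768

$16.58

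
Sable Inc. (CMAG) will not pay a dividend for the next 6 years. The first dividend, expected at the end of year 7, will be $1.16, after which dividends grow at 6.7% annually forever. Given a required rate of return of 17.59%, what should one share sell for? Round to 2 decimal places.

$4.03

Deferred-dividend DDM. At t=6 the remaining stream is a growing perpetuity with first payment D_7 = 1.16.
V_6 = D_7/(r−g) = 1.16/(0.1759−0.067) = 10.6520
P₀ = V_6/(1+r)^6 = 10.6520/(1+0.1759)^6 = 4.0291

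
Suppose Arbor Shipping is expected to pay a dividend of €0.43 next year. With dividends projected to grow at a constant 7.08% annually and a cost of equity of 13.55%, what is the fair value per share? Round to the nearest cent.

€6.65

Gordon growth model: P₀ = D₁/(r − g), with D₁ = 0.43 given directly.
P₀ = 0.4300 / (0.1355 − 0.0708) = 0.4300 / 0.0647 = 6.6461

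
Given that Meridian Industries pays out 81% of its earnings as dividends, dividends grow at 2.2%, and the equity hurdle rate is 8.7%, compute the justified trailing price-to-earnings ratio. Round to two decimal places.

12.74

Justified trailing P/E = b(1+g)/(r−g) = 0.81×(1+0.022)/(0.087−0.022) = 12.7357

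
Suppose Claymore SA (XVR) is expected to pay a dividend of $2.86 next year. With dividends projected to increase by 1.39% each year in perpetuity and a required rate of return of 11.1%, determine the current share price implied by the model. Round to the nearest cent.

Gordon growth model: P₀ = D₁/(r − g), with D₁ = 2.86 given directly.
P₀ = 2.8600 / (0.111 − 0.0139) = 2.8600 / 0.0971 = 29.4542

$29.45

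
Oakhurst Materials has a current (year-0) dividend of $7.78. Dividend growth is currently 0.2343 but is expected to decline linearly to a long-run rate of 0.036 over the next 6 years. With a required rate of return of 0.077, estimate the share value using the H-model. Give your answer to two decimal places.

$309.47

H-model: P₀ = D₀[(1+g_L) + H(g_S−g_L)]/(r−g_L), with H = 6/2 = 3.
P₀ = 7.78 × [(1+0.036) + 3×(0.2343−0.036)] / (0.077−0.036)
   = 7.78 × 1.6309 / 0.041 = 309.4732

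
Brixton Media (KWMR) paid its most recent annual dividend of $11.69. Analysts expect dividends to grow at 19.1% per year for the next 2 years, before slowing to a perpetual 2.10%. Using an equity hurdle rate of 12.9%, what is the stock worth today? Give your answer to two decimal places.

$148.33

Two-stage DDM. Project D₁…D_2 at 0.191, terminal growth 0.021, discount at r = 0.129.
D_1 = 13.9228
D_2 = 16.5820
Terminal value at t=2: TV = D_3/(r−g) = 16.9303/(0.129−0.021) = 156.7617
P₀ = 13.9228/(1+0.129)^1 + 16.5820/(1+0.129)^2 + 156.7617/(1+0.129)^2 = 148.3262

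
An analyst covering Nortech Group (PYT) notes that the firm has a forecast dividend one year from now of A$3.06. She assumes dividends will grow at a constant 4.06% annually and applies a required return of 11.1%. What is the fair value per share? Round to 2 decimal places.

A$43.47

Gordon growth model: P₀ = D₁/(r − g), with D₁ = 3.06 given directly.
P₀ = 3.0600 / (0.111 − 0.0406) = 3.0600 / 0.0704 = 43.4659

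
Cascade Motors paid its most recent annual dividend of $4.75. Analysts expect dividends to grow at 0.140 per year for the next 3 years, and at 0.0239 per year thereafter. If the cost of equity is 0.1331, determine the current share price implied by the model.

Two-stage DDM. Project D₁…D_3 at 0.14, terminal growth 0.0239, discount at r = 0.1331.
D_1 = 5.4150
D_2 = 6.1731
D_3 = 7.0373
Terminal value at t=3: TV = D_4/(r−g) = 7.2055/(0.1331−0.0239) = 65.9847
P₀ = 5.4150/(1+0.1331)^1 + 6.1731/(1+0.1331)^2 + 7.0373/(1+0.1331)^3 + 65.9847/(1+0.1331)^3 = 59.7806

$59.78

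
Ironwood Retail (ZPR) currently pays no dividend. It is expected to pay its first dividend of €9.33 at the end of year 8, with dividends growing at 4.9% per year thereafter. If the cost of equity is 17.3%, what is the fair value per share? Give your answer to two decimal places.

€24.62

Deferred-dividend DDM. At t=7 the remaining stream is a growing perpetuity with first payment D_8 = 9.33.
V_7 = D_8/(r−g) = 9.33/(0.173−0.049) = 75.2419
P₀ = V_7/(1+r)^7 = 75.2419/(1+0.173)^7 = 24.6249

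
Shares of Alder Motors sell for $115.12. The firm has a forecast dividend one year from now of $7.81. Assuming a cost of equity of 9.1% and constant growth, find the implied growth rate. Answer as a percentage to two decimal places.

From P₀ = D₁/(r − g), the implied growth is g = r − D₁/P₀.
g = 0.091 − 7.81/115.12 = 0.091 − 0.06784 = 0.02316

2.32%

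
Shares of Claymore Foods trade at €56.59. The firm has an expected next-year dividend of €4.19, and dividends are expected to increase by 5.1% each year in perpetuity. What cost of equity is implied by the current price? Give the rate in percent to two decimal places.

12.50%

Rearranging the constant-growth DDM: r = D₁/P₀ + g.
r = 4.1900 / 56.59 + 0.051 = 0.07404 + 0.051 = 0.12504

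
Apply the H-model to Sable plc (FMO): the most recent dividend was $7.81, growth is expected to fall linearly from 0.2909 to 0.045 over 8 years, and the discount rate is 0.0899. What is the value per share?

$352.86

H-model: P₀ = D₀[(1+g_L) + H(g_S−g_L)]/(r−g_L), with H = 8/2 = 4.
P₀ = 7.81 × [(1+0.045) + 4×(0.2909−0.045)] / (0.0899−0.045)
   = 7.81 × 2.0286 / 0.0449 = 352.8589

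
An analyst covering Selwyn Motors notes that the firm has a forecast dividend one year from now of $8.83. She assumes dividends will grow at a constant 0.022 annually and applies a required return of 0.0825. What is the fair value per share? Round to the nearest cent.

$145.95

Gordon growth model: P₀ = D₁/(r − g), with D₁ = 8.83 given directly.
P₀ = 8.8300 / (0.0825 − 0.022) = 8.8300 / 0.0605 = 145.9504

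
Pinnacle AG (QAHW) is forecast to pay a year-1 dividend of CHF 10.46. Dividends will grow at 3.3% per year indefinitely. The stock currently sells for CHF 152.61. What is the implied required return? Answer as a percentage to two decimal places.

Rearranging the constant-growth DDM: r = D₁/P₀ + g.
r = 10.4600 / 152.61 + 0.033 = 0.06854 + 0.033 = 0.10154

10.15%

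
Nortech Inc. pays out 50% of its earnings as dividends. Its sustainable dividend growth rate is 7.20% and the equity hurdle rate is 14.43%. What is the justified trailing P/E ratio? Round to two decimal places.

7.41

Justified trailing P/E = b(1+g)/(r−g) = 0.50×(1+0.072)/(0.1443−0.072) = 7.4136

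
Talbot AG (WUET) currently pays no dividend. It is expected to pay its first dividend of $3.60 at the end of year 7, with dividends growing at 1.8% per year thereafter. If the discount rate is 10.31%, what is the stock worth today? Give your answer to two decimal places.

$23.48

Deferred-dividend DDM. At t=6 the remaining stream is a growing perpetuity with first payment D_7 = 3.60.
V_6 = D_7/(r−g) = 3.60/(0.1031−0.018) = 42.3032
P₀ = V_6/(1+r)^6 = 42.3032/(1+0.1031)^6 = 23.4792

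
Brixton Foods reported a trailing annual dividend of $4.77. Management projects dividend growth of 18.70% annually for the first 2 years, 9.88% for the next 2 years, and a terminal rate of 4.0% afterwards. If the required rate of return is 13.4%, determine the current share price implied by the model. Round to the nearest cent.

$74.48

Three-stage DDM. Project D₁…D_4; terminal Gordon value at t=4 with g = 0.04; discount at r = 0.134.
D_1 = 5.6620
D_2 = 6.7208
D_3 = 7.3848
D_4 = 8.1144
TV_4 = 8.4390/(0.134−0.04) = 89.7765
P₀ = Σ Dₜ/(1+r)ᵗ + TV_4/(1+r)^4 = 74.4790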